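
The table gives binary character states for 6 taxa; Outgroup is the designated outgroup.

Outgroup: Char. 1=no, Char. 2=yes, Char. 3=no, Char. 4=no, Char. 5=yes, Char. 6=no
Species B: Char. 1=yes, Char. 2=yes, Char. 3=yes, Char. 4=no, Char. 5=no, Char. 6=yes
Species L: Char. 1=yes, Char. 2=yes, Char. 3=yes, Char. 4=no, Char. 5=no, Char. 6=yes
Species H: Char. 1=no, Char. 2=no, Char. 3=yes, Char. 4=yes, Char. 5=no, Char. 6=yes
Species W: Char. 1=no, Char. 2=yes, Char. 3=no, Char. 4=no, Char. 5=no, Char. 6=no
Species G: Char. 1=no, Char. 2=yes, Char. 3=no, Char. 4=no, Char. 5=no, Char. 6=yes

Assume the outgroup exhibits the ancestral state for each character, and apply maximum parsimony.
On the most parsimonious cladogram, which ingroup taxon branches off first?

Species W

Character polarity is set by the outgroup: the derived state is whichever differs from the outgroup's state, so for Char. 2, Char. 5 the derived state is 'no', and for the remaining characters it is 'yes'.
Char. 1: derived state 'yes' in Species B and Species L only — synapomorphy for {Species B, Species L}.
Char. 2: derived state 'no' in Species H only — an autapomorphy, so it tells us nothing about relationships among taxa.
Char. 3 (derived state 'yes') is shared by Species B, Species H, and Species L — a synapomorphy uniting that clade.
Char. 4 (derived state 'yes') is unique to Species H (autapomorphy; uninformative for grouping).
All ingroup taxa share the derived state 'no' for Char. 5; it defines the ingroup but does not resolve relationships within it.
Char. 6 (derived state 'yes') is shared by Species B, Species G, Species H, and Species L — a synapomorphy uniting that clade.
Most parsimonious ingroup topology: ((((Species B,Species L),Species H),Species G),Species W).
Species W is sister to the clade containing all other ingroup taxa, so it is the earliest-diverging (most basal) ingroup lineage.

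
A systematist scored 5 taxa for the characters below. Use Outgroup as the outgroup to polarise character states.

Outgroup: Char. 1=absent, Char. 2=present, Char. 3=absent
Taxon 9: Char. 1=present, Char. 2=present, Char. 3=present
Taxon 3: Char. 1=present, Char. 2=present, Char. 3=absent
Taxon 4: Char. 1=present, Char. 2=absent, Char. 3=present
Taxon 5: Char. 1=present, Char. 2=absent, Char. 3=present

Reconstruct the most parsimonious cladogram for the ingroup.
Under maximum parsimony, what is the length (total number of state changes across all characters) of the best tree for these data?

Character polarity is set by the outgroup: the derived state is whichever differs from the outgroup's state, so for Char. 2 the derived state is 'absent', and for the remaining characters it is 'present'.
All ingroup taxa share the derived state 'present' for Char. 1; it defines the ingroup but does not resolve relationships within it.
Only Taxon 4 and Taxon 5 show the derived state 'absent' for Char. 2, supporting them as a clade.
Char. 3 (derived state 'present') is shared by Taxon 4, Taxon 5, and Taxon 9 — a synapomorphy uniting that clade.
Most parsimonious ingroup topology: ((Taxon 9,(Taxon 4,Taxon 5)),Taxon 3).
Changes per character on this tree: Char. 1: 1; Char. 2: 1; Char. 3: 1.
Total = 3.

3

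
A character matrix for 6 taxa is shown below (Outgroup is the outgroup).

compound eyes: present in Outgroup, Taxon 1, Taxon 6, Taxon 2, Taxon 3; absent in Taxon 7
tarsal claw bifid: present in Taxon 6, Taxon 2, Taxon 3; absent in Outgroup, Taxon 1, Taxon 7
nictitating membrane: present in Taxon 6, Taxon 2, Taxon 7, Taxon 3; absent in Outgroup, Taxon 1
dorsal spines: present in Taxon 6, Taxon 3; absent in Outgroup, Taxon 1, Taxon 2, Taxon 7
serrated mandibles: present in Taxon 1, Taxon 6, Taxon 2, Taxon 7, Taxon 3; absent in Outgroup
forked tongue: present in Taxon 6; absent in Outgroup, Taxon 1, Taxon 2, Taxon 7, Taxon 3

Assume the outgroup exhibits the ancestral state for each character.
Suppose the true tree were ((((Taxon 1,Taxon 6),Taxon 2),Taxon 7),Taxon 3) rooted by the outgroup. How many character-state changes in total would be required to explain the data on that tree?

10

Map each character onto ((((Taxon 1,Taxon 6),Taxon 2),Taxon 7),Taxon 3) (rooted by Outgroup) and count the minimum state changes it requires (Fitch parsimony):
compound eyes: 1; tarsal claw bifid: 3; nictitating membrane: 2; dorsal spines: 2; serrated mandibles: 1; forked tongue: 1.
Total tree length = 10.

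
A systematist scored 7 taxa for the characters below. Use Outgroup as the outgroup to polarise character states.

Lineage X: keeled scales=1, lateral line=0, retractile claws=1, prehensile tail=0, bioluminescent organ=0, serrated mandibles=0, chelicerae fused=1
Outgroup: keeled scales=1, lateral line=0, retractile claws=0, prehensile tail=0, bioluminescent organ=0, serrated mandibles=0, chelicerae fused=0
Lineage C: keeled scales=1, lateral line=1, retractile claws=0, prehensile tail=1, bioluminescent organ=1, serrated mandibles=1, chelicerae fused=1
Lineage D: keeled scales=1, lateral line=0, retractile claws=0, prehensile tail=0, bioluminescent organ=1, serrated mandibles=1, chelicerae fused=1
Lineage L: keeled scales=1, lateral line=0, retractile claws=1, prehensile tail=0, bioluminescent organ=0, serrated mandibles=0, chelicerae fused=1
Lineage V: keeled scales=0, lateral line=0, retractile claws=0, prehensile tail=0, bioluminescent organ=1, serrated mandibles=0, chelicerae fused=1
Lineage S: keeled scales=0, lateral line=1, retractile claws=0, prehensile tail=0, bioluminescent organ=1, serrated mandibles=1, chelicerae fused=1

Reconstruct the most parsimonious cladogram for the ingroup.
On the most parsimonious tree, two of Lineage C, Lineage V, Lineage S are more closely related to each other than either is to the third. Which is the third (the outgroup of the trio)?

Character polarity is set by the outgroup: the derived state is whichever differs from the outgroup's state, so for keeled scales the derived state is '0', and for the remaining characters it is '1'.
keeled scales groups Lineage S and Lineage V, which is incompatible with the clades supported by the remaining characters; treating it as convergent (homoplasy) costs fewer steps than any alternative tree.
lateral line (derived state '1') is shared by Lineage C and Lineage S — a synapomorphy uniting that clade.
Only Lineage L and Lineage X show the derived state '1' for retractile claws, supporting them as a clade.
prehensile tail: derived state '1' in Lineage C only — an autapomorphy, so it tells us nothing about relationships among taxa.
bioluminescent organ (derived state '1') is shared by Lineage C, Lineage D, Lineage S, and Lineage V — a synapomorphy uniting that clade.
serrated mandibles: derived state '1' in Lineage C, Lineage D, and Lineage S only — synapomorphy for {Lineage C, Lineage D, Lineage S}.
All ingroup taxa share the derived state '1' for chelicerae fused; it defines the ingroup but does not resolve relationships within it.
Most parsimonious ingroup topology: ((Lineage X,Lineage L),(((Lineage C,Lineage S),Lineage D),Lineage V)).
Lineage C and Lineage S share a more recent common ancestor with each other than either does with Lineage V, so Lineage V is the least closely related of the three.

Lineage V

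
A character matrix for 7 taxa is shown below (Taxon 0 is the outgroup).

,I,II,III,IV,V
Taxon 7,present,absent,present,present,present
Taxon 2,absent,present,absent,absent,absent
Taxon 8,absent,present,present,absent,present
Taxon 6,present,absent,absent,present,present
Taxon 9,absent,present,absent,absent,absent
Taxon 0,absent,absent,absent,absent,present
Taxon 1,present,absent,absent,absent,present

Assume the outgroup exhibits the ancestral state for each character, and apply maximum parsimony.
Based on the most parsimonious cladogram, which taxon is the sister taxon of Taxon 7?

Taxon 6

Character polarity is set by the outgroup: the derived state is whichever differs from the outgroup's state, so for V the derived state is 'absent', and for the remaining characters it is 'present'.
I: derived state 'present' in Taxon 1, Taxon 6, and Taxon 7 only — synapomorphy for {Taxon 1, Taxon 6, Taxon 7}.
II: derived state 'present' in Taxon 2, Taxon 8, and Taxon 9 only — synapomorphy for {Taxon 2, Taxon 8, Taxon 9}.
III (state 'present') occurs in Taxon 7 and Taxon 8 but conflicts with the nesting implied by the other characters — most parsimoniously interpreted as homoplasy.
IV (derived state 'present') is shared by Taxon 6 and Taxon 7 — a synapomorphy uniting that clade.
Only Taxon 2 and Taxon 9 show the derived state 'absent' for V, supporting them as a clade.
Most parsimonious ingroup topology: ((Taxon 8,(Taxon 9,Taxon 2)),((Taxon 7,Taxon 6),Taxon 1)).
Taxon 7 and Taxon 6 form a cherry on this tree, so they are sister taxa.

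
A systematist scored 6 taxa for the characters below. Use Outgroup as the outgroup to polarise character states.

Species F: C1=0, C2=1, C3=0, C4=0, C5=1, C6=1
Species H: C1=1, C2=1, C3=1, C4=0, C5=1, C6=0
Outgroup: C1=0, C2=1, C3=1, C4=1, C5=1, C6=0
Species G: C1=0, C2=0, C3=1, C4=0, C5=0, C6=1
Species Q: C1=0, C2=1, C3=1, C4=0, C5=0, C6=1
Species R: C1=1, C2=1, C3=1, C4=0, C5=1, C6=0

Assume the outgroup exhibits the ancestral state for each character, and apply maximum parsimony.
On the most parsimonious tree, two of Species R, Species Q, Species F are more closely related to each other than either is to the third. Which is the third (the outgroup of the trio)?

Character polarity is set by the outgroup: the derived state is whichever differs from the outgroup's state, so for C2, C3, C4, C5 the derived state is '0', and for the remaining characters it is '1'.
C1 (derived state '1') is shared by Species H and Species R — a synapomorphy uniting that clade.
C2: derived state '0' in Species G only — an autapomorphy, so it tells us nothing about relationships among taxa.
C3 (derived state '0') is unique to Species F (autapomorphy; uninformative for grouping).
All ingroup taxa share the derived state '0' for C4; it defines the ingroup but does not resolve relationships within it.
C5 (derived state '0') is shared by Species G and Species Q — a synapomorphy uniting that clade.
C6 (derived state '1') is shared by Species F, Species G, and Species Q — a synapomorphy uniting that clade.
Most parsimonious ingroup topology: ((Species R,Species H),(Species F,(Species Q,Species G))).
Species Q and Species F share a more recent common ancestor with each other than either does with Species R, so Species R is the least closely related of the three.

Species R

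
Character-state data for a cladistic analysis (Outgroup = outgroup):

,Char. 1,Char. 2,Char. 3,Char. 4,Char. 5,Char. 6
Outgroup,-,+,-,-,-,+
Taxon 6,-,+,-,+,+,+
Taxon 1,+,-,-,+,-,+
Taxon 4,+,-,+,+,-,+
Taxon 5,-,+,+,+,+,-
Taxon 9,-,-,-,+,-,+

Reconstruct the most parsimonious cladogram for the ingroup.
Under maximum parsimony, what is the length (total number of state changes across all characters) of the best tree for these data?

Character polarity is set by the outgroup: the derived state is whichever differs from the outgroup's state, so for Char. 2, Char. 6 the derived state is '-', and for the remaining characters it is '+'.
Char. 1 (derived state '+') is shared by Taxon 1 and Taxon 4 — a synapomorphy uniting that clade.
Only Taxon 1, Taxon 4, and Taxon 9 show the derived state '-' for Char. 2, supporting them as a clade.
Char. 3 (state '+') occurs in Taxon 4 and Taxon 5 but conflicts with the nesting implied by the other characters — most parsimoniously interpreted as homoplasy.
Char. 4 (derived state '+') is shared by all ingroup taxa — unites the whole ingroup.
Only Taxon 5 and Taxon 6 show the derived state '+' for Char. 5, supporting them as a clade.
Char. 6: derived state '-' in Taxon 5 only — an autapomorphy, so it tells us nothing about relationships among taxa.
Most parsimonious ingroup topology: ((Taxon 6,Taxon 5),((Taxon 1,Taxon 4),Taxon 9)).
Changes per character on this tree: Char. 1: 1; Char. 2: 1; Char. 3: 2; Char. 4: 1; Char. 5: 1; Char. 6: 1.
Total = 7.

7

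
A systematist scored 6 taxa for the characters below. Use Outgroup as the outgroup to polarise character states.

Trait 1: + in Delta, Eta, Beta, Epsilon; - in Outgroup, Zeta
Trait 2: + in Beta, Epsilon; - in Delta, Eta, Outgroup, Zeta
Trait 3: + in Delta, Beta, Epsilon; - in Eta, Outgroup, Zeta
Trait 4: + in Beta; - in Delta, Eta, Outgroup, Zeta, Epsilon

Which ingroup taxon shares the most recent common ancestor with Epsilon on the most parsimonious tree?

The outgroup has state '-' for every character, so '+' is the derived state throughout.
Trait 1: derived state '+' in Beta, Delta, Epsilon, and Eta only — synapomorphy for {Beta, Delta, Epsilon, Eta}.
Trait 2: derived state '+' in Beta and Epsilon only — synapomorphy for {Beta, Epsilon}.
Trait 3 (derived state '+') is shared by Beta, Delta, and Epsilon — a synapomorphy uniting that clade.
Trait 4: derived state '+' in Beta only — an autapomorphy, so it tells us nothing about relationships among taxa.
Most parsimonious ingroup topology: ((((Beta,Epsilon),Delta),Eta),Zeta).
Epsilon and Beta form a cherry on this tree, so they are sister taxa.

Beta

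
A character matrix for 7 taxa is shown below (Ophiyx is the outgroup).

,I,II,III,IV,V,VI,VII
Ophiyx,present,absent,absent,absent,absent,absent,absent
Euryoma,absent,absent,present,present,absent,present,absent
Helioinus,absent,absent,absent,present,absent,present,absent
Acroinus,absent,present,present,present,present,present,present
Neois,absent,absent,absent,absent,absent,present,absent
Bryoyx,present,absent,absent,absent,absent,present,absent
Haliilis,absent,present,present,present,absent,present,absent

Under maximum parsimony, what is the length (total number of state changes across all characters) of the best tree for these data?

Character polarity is set by the outgroup: the derived state is whichever differs from the outgroup's state, so for I the derived state is 'absent', and for the remaining characters it is 'present'.
I (derived state 'absent') is shared by Acroinus, Euryoma, Haliilis, Helioinus, and Neois — a synapomorphy uniting that clade.
II: derived state 'present' in Acroinus and Haliilis only — synapomorphy for {Acroinus, Haliilis}.
III: derived state 'present' in Acroinus, Euryoma, and Haliilis only — synapomorphy for {Acroinus, Euryoma, Haliilis}.
Only Acroinus, Euryoma, Haliilis, and Helioinus show the derived state 'present' for IV, supporting them as a clade.
V: derived state 'present' in Acroinus only — an autapomorphy, so it tells us nothing about relationships among taxa.
All ingroup taxa share the derived state 'present' for VI; it defines the ingroup but does not resolve relationships within it.
VII: derived state 'present' in Acroinus only — an autapomorphy, so it tells us nothing about relationships among taxa.
Most parsimonious ingroup topology: ((((Euryoma,(Acroinus,Haliilis)),Helioinus),Neois),Bryoyx).
Changes per character on this tree: I: 1; II: 1; III: 1; IV: 1; V: 1; VI: 1; VII: 1.
Total = 7.

7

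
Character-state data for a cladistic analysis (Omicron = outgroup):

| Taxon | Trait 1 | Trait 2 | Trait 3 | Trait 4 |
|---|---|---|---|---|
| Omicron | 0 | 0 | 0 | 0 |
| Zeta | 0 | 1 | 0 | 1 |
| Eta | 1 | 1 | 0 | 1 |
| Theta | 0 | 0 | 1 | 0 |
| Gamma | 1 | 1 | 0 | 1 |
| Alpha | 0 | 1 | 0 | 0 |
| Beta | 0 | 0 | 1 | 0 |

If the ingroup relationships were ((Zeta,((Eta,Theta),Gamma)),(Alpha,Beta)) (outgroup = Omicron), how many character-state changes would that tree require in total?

9

Map each character onto ((Zeta,((Eta,Theta),Gamma)),(Alpha,Beta)) (rooted by Omicron) and count the minimum state changes it requires (Fitch parsimony):
Trait 1: 2; Trait 2: 3; Trait 3: 2; Trait 4: 2.
Total tree length = 9.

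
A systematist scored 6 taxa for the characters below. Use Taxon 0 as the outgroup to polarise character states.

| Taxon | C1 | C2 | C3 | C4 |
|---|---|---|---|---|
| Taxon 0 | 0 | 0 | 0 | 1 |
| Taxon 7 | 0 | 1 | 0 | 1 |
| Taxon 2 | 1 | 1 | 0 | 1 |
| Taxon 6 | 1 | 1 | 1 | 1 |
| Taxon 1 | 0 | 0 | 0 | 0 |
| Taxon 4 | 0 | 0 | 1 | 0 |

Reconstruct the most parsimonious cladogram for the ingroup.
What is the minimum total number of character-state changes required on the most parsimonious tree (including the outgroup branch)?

Character polarity is set by the outgroup: the derived state is whichever differs from the outgroup's state, so for C4 the derived state is '0', and for the remaining characters it is '1'.
Only Taxon 2 and Taxon 6 show the derived state '1' for C1, supporting them as a clade.
C2: derived state '1' in Taxon 2, Taxon 6, and Taxon 7 only — synapomorphy for {Taxon 2, Taxon 6, Taxon 7}.
C3 (state '1') occurs in Taxon 4 and Taxon 6 but conflicts with the nesting implied by the other characters — most parsimoniously interpreted as homoplasy.
C4: derived state '0' in Taxon 1 and Taxon 4 only — synapomorphy for {Taxon 1, Taxon 4}.
Most parsimonious ingroup topology: ((Taxon 7,(Taxon 2,Taxon 6)),(Taxon 1,Taxon 4)).
Changes per character on this tree: C1: 1; C2: 1; C3: 2; C4: 1.
Total = 5.

5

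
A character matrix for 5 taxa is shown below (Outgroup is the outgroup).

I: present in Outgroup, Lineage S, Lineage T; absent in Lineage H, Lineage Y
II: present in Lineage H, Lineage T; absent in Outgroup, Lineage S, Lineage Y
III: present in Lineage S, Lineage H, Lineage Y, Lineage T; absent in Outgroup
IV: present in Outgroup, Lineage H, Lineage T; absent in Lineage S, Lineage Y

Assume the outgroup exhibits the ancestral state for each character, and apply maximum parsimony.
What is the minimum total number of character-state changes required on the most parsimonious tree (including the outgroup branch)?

5

Character polarity is set by the outgroup: the derived state is whichever differs from the outgroup's state, so for I, IV the derived state is 'absent', and for the remaining characters it is 'present'.
I groups Lineage H and Lineage Y, which is incompatible with the clades supported by the remaining characters; treating it as convergent (homoplasy) costs fewer steps than any alternative tree.
Only Lineage H and Lineage T show the derived state 'present' for II, supporting them as a clade.
All ingroup taxa share the derived state 'present' for III; it defines the ingroup but does not resolve relationships within it.
IV (derived state 'absent') is shared by Lineage S and Lineage Y — a synapomorphy uniting that clade.
Most parsimonious ingroup topology: ((Lineage S,Lineage Y),(Lineage H,Lineage T)).
Changes per character on this tree: I: 2; II: 1; III: 1; IV: 1.
Total = 5.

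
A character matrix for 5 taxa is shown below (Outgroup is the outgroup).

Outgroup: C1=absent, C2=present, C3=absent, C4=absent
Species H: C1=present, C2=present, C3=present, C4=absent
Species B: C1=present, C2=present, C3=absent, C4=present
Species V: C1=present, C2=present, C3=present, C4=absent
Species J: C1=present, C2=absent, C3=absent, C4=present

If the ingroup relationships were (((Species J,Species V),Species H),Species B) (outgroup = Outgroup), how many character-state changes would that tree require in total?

6

Map each character onto (((Species J,Species V),Species H),Species B) (rooted by Outgroup) and count the minimum state changes it requires (Fitch parsimony):
C1: 1; C2: 1; C3: 2; C4: 2.
Total tree length = 6.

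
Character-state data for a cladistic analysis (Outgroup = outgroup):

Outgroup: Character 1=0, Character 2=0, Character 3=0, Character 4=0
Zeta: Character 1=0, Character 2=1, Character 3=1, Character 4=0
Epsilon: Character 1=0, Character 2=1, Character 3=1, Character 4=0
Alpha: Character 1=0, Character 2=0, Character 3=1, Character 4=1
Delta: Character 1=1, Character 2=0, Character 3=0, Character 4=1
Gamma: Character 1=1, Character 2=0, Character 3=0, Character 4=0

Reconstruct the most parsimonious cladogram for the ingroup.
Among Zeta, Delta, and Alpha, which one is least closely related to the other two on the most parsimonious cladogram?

Delta

The outgroup has state '0' for every character, so '1' is the derived state throughout.
Character 1: derived state '1' in Delta and Gamma only — synapomorphy for {Delta, Gamma}.
Character 2: derived state '1' in Epsilon and Zeta only — synapomorphy for {Epsilon, Zeta}.
Character 3 (derived state '1') is shared by Alpha, Epsilon, and Zeta — a synapomorphy uniting that clade.
Character 4 (state '1') occurs in Alpha and Delta but conflicts with the nesting implied by the other characters — most parsimoniously interpreted as homoplasy.
Most parsimonious ingroup topology: (((Zeta,Epsilon),Alpha),(Delta,Gamma)).
Zeta and Alpha share a more recent common ancestor with each other than either does with Delta, so Delta is the least closely related of the three.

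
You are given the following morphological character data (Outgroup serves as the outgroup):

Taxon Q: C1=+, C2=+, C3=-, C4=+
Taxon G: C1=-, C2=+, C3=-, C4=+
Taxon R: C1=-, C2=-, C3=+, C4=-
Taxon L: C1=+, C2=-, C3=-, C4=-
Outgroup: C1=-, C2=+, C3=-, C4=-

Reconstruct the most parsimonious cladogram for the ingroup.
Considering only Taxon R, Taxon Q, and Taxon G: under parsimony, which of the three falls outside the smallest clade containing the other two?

Character polarity is set by the outgroup: the derived state is whichever differs from the outgroup's state, so for C2 the derived state is '-', and for the remaining characters it is '+'.
C1 (state '+') occurs in Taxon L and Taxon Q but conflicts with the nesting implied by the other characters — most parsimoniously interpreted as homoplasy.
C2 (derived state '-') is shared by Taxon L and Taxon R — a synapomorphy uniting that clade.
C3 (derived state '+') is unique to Taxon R (autapomorphy; uninformative for grouping).
C4 (derived state '+') is shared by Taxon G and Taxon Q — a synapomorphy uniting that clade.
Most parsimonious ingroup topology: ((Taxon G,Taxon Q),(Taxon R,Taxon L)).
Taxon G and Taxon Q share a more recent common ancestor with each other than either does with Taxon R, so Taxon R is the least closely related of the three.

Taxon R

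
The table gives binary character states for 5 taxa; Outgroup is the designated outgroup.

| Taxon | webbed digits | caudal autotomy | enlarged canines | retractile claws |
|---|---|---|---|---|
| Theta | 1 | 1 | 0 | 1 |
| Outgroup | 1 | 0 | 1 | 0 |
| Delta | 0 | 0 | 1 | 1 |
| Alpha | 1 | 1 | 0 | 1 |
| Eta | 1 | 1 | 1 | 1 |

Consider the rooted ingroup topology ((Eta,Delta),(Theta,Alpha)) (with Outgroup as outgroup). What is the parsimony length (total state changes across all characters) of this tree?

Map each character onto ((Eta,Delta),(Theta,Alpha)) (rooted by Outgroup) and count the minimum state changes it requires (Fitch parsimony):
webbed digits: 1; caudal autotomy: 2; enlarged canines: 1; retractile claws: 1.
Total tree length = 5.

5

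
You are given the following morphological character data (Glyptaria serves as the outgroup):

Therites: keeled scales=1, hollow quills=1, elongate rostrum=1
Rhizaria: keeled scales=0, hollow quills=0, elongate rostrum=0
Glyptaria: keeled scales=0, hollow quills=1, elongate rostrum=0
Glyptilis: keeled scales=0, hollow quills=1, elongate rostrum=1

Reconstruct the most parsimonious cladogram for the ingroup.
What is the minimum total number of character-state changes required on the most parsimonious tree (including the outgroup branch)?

Character polarity is set by the outgroup: the derived state is whichever differs from the outgroup's state, so for hollow quills the derived state is '0', and for the remaining characters it is '1'.
keeled scales (derived state '1') is unique to Therites (autapomorphy; uninformative for grouping).
hollow quills: derived state '0' in Rhizaria only — an autapomorphy, so it tells us nothing about relationships among taxa.
elongate rostrum: derived state '1' in Glyptilis and Therites only — synapomorphy for {Glyptilis, Therites}.
Most parsimonious ingroup topology: (Rhizaria,(Glyptilis,Therites)).
Changes per character on this tree: keeled scales: 1; hollow quills: 1; elongate rostrum: 1.
Total = 3.

3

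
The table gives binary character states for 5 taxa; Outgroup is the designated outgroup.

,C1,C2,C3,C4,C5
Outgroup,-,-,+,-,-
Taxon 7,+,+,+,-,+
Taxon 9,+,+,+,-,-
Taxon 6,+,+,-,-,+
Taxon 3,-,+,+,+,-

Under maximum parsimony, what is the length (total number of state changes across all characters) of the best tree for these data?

Character polarity is set by the outgroup: the derived state is whichever differs from the outgroup's state, so for C3 the derived state is '-', and for the remaining characters it is '+'.
Only Taxon 6, Taxon 7, and Taxon 9 show the derived state '+' for C1, supporting them as a clade.
C2 (derived state '+') is shared by all ingroup taxa — unites the whole ingroup.
C3: derived state '-' in Taxon 6 only — an autapomorphy, so it tells us nothing about relationships among taxa.
C4 (derived state '+') is unique to Taxon 3 (autapomorphy; uninformative for grouping).
C5: derived state '+' in Taxon 6 and Taxon 7 only — synapomorphy for {Taxon 6, Taxon 7}.
Most parsimonious ingroup topology: (((Taxon 7,Taxon 6),Taxon 9),Taxon 3).
Changes per character on this tree: C1: 1; C2: 1; C3: 1; C4: 1; C5: 1.
Total = 5.

5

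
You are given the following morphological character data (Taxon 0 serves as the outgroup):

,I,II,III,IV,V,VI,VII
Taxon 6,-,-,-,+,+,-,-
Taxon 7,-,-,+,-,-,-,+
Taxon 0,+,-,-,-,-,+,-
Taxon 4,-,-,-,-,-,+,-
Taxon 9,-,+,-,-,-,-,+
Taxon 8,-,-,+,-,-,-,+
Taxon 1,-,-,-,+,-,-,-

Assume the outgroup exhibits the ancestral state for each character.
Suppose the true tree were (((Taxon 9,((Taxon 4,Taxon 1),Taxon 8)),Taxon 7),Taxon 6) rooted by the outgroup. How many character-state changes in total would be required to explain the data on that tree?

11

Map each character onto (((Taxon 9,((Taxon 4,Taxon 1),Taxon 8)),Taxon 7),Taxon 6) (rooted by Taxon 0) and count the minimum state changes it requires (Fitch parsimony):
I: 1; II: 1; III: 2; IV: 2; V: 1; VI: 2; VII: 2.
Total tree length = 11.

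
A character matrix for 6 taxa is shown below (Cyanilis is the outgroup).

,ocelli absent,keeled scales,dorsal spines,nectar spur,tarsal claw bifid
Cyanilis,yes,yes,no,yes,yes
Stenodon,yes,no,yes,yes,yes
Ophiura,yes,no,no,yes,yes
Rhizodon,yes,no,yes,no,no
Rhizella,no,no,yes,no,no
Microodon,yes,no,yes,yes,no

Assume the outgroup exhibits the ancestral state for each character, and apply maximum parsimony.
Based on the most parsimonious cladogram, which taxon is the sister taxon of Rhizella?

Character polarity is set by the outgroup: the derived state is whichever differs from the outgroup's state, so for ocelli absent, keeled scales, nectar spur, tarsal claw bifid the derived state is 'no', and for the remaining characters it is 'yes'.
ocelli absent (derived state 'no') is unique to Rhizella (autapomorphy; uninformative for grouping).
All ingroup taxa share the derived state 'no' for keeled scales; it defines the ingroup but does not resolve relationships within it.
dorsal spines (derived state 'yes') is shared by Microodon, Rhizella, Rhizodon, and Stenodon — a synapomorphy uniting that clade.
nectar spur: derived state 'no' in Rhizella and Rhizodon only — synapomorphy for {Rhizella, Rhizodon}.
Only Microodon, Rhizella, and Rhizodon show the derived state 'no' for tarsal claw bifid, supporting them as a clade.
Most parsimonious ingroup topology: ((Stenodon,((Rhizodon,Rhizella),Microodon)),Ophiura).
Rhizella and Rhizodon form a cherry on this tree, so they are sister taxa.

Rhizodon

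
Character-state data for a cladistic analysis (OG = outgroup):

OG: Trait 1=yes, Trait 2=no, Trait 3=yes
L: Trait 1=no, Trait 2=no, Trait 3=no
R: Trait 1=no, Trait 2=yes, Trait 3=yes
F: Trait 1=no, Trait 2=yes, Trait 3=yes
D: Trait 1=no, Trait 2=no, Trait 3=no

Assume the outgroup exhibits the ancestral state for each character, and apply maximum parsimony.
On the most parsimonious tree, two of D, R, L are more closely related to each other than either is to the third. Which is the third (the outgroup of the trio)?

Character polarity is set by the outgroup: the derived state is whichever differs from the outgroup's state, so for Trait 1, Trait 3 the derived state is 'no', and for the remaining characters it is 'yes'.
Trait 1 (derived state 'no') is shared by all ingroup taxa — unites the whole ingroup.
Trait 2: derived state 'yes' in F and R only — synapomorphy for {F, R}.
Trait 3 (derived state 'no') is shared by D and L — a synapomorphy uniting that clade.
Most parsimonious ingroup topology: ((F,R),(D,L)).
L and D share a more recent common ancestor with each other than either does with R, so R is the least closely related of the three.

R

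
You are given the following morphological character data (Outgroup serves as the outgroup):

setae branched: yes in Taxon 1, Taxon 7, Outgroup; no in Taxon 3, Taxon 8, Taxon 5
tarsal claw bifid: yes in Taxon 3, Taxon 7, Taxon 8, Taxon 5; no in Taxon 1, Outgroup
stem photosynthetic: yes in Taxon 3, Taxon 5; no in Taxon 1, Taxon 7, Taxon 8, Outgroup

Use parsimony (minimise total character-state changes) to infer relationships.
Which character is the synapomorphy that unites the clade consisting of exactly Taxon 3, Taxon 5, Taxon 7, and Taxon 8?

Character polarity is set by the outgroup: the derived state is whichever differs from the outgroup's state, so for setae branched the derived state is 'no', and for the remaining characters it is 'yes'.
setae branched (derived state 'no') is shared by Taxon 3, Taxon 5, and Taxon 8 — a synapomorphy uniting that clade.
Only Taxon 3, Taxon 5, Taxon 7, and Taxon 8 show the derived state 'yes' for tarsal claw bifid, supporting them as a clade.
stem photosynthetic (derived state 'yes') is shared by Taxon 3 and Taxon 5 — a synapomorphy uniting that clade.
Most parsimonious ingroup topology: ((((Taxon 5,Taxon 3),Taxon 8),Taxon 7),Taxon 1).
The clade {Taxon 3, Taxon 5, Taxon 7, Taxon 8} is supported by tarsal claw bifid: its derived state 'yes' occurs in exactly those taxa and in no other taxon (including the outgroup).

tarsal claw bifid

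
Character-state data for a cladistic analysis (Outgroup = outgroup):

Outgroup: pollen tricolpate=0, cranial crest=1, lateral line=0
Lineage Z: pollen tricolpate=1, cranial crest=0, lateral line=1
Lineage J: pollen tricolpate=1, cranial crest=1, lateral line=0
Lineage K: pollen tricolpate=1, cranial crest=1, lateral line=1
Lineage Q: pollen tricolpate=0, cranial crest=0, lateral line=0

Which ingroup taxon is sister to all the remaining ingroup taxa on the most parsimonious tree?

Character polarity is set by the outgroup: the derived state is whichever differs from the outgroup's state, so for cranial crest the derived state is '0', and for the remaining characters it is '1'.
Only Lineage J, Lineage K, and Lineage Z show the derived state '1' for pollen tricolpate, supporting them as a clade.
cranial crest groups Lineage Q and Lineage Z, which is incompatible with the clades supported by the remaining characters; treating it as convergent (homoplasy) costs fewer steps than any alternative tree.
lateral line (derived state '1') is shared by Lineage K and Lineage Z — a synapomorphy uniting that clade.
Most parsimonious ingroup topology: (((Lineage Z,Lineage K),Lineage J),Lineage Q).
Lineage Q is sister to the clade containing all other ingroup taxa, so it is the earliest-diverging (most basal) ingroup lineage.

Lineage Q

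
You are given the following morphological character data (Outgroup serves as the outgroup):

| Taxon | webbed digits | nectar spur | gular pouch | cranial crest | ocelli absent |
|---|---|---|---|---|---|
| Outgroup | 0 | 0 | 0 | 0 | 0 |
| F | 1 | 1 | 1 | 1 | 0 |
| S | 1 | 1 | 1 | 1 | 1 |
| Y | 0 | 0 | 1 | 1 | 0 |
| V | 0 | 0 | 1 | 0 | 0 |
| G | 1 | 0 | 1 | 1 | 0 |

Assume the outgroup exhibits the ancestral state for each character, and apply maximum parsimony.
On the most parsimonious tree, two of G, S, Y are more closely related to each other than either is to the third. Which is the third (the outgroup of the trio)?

Y

The outgroup has state '0' for every character, so '1' is the derived state throughout.
Only F, G, and S show the derived state '1' for webbed digits, supporting them as a clade.
nectar spur: derived state '1' in F and S only — synapomorphy for {F, S}.
gular pouch (derived state '1') is shared by all ingroup taxa — unites the whole ingroup.
Only F, G, S, and Y show the derived state '1' for cranial crest, supporting them as a clade.
ocelli absent (derived state '1') is unique to S (autapomorphy; uninformative for grouping).
Most parsimonious ingroup topology: ((((F,S),G),Y),V).
G and S share a more recent common ancestor with each other than either does with Y, so Y is the least closely related of the three.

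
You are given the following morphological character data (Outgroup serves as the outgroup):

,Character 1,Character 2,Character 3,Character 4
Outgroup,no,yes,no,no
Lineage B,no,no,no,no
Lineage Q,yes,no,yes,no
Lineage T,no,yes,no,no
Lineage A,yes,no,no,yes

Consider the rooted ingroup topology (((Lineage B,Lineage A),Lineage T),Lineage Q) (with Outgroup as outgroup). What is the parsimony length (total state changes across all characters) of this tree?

6

Map each character onto (((Lineage B,Lineage A),Lineage T),Lineage Q) (rooted by Outgroup) and count the minimum state changes it requires (Fitch parsimony):
Character 1: 2; Character 2: 2; Character 3: 1; Character 4: 1.
Total tree length = 6.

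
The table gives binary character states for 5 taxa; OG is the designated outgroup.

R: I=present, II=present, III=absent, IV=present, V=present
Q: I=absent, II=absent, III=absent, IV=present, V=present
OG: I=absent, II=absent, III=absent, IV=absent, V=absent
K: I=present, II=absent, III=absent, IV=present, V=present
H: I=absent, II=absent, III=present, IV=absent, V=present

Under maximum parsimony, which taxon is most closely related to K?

The outgroup has state 'absent' for every character, so 'present' is the derived state throughout.
Only K and R show the derived state 'present' for I, supporting them as a clade.
II: derived state 'present' in R only — an autapomorphy, so it tells us nothing about relationships among taxa.
III: derived state 'present' in H only — an autapomorphy, so it tells us nothing about relationships among taxa.
IV: derived state 'present' in K, Q, and R only — synapomorphy for {K, Q, R}.
All ingroup taxa share the derived state 'present' for V; it defines the ingroup but does not resolve relationships within it.
Most parsimonious ingroup topology: (((K,R),Q),H).
K and R form a cherry on this tree, so they are sister taxa.

R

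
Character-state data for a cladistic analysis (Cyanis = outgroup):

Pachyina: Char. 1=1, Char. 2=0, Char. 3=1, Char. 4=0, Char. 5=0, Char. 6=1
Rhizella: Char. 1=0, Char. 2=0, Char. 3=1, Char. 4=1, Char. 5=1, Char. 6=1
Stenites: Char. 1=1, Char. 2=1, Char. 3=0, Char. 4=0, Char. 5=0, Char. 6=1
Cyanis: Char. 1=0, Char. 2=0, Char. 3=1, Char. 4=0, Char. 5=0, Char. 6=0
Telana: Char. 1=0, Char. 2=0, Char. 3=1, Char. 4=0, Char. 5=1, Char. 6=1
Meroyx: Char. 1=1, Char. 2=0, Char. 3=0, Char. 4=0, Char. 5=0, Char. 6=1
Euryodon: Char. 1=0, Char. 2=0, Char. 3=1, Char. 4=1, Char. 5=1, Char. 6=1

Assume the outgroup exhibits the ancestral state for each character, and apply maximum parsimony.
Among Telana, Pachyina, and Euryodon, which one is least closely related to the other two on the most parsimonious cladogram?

Character polarity is set by the outgroup: the derived state is whichever differs from the outgroup's state, so for Char. 3 the derived state is '0', and for the remaining characters it is '1'.
Only Meroyx, Pachyina, and Stenites show the derived state '1' for Char. 1, supporting them as a clade.
Char. 2 (derived state '1') is unique to Stenites (autapomorphy; uninformative for grouping).
Char. 3: derived state '0' in Meroyx and Stenites only — synapomorphy for {Meroyx, Stenites}.
Char. 4: derived state '1' in Euryodon and Rhizella only — synapomorphy for {Euryodon, Rhizella}.
Only Euryodon, Rhizella, and Telana show the derived state '1' for Char. 5, supporting them as a clade.
Char. 6 (derived state '1') is shared by all ingroup taxa — unites the whole ingroup.
Most parsimonious ingroup topology: ((Telana,(Euryodon,Rhizella)),(Pachyina,(Meroyx,Stenites))).
Telana and Euryodon share a more recent common ancestor with each other than either does with Pachyina, so Pachyina is the least closely related of the three.

Pachyina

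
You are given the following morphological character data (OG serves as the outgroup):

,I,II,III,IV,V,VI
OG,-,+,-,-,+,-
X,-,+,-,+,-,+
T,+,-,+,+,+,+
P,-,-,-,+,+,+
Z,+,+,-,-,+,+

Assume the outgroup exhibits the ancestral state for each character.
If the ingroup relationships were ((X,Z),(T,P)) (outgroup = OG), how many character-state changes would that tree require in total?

Map each character onto ((X,Z),(T,P)) (rooted by OG) and count the minimum state changes it requires (Fitch parsimony):
I: 2; II: 1; III: 1; IV: 2; V: 1; VI: 1.
Total tree length = 8.

8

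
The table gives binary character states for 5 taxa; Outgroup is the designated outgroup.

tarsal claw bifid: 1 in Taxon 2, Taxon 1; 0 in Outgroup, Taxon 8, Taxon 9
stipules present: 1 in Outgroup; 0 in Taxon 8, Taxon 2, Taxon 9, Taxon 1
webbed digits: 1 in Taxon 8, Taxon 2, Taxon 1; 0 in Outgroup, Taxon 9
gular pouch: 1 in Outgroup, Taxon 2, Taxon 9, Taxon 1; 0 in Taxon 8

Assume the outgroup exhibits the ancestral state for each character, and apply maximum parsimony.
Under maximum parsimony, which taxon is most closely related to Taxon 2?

Character polarity is set by the outgroup: the derived state is whichever differs from the outgroup's state, so for stipules present, gular pouch the derived state is '0', and for the remaining characters it is '1'.
tarsal claw bifid (derived state '1') is shared by Taxon 1 and Taxon 2 — a synapomorphy uniting that clade.
stipules present (derived state '0') is shared by all ingroup taxa — unites the whole ingroup.
webbed digits (derived state '1') is shared by Taxon 1, Taxon 2, and Taxon 8 — a synapomorphy uniting that clade.
gular pouch: derived state '0' in Taxon 8 only — an autapomorphy, so it tells us nothing about relationships among taxa.
Most parsimonious ingroup topology: ((Taxon 8,(Taxon 2,Taxon 1)),Taxon 9).
Taxon 2 and Taxon 1 form a cherry on this tree, so they are sister taxa.

Taxon 1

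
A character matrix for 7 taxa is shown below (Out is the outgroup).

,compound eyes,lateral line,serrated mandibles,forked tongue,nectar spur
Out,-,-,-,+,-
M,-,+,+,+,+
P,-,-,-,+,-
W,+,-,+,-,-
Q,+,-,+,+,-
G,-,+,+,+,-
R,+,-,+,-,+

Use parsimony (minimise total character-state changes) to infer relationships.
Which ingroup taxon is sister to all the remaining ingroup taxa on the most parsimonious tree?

P

Character polarity is set by the outgroup: the derived state is whichever differs from the outgroup's state, so for forked tongue the derived state is '-', and for the remaining characters it is '+'.
Only Q, R, and W show the derived state '+' for compound eyes, supporting them as a clade.
lateral line: derived state '+' in G and M only — synapomorphy for {G, M}.
serrated mandibles: derived state '+' in G, M, Q, R, and W only — synapomorphy for {G, M, Q, R, W}.
forked tongue (derived state '-') is shared by R and W — a synapomorphy uniting that clade.
nectar spur groups M and R, which is incompatible with the clades supported by the remaining characters; treating it as convergent (homoplasy) costs fewer steps than any alternative tree.
Most parsimonious ingroup topology: (((M,G),((W,R),Q)),P).
P is sister to the clade containing all other ingroup taxa, so it is the earliest-diverging (most basal) ingroup lineage.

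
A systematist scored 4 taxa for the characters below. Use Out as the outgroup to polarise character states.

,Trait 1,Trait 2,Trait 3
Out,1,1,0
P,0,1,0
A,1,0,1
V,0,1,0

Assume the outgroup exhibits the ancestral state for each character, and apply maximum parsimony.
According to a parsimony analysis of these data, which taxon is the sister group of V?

P

Character polarity is set by the outgroup: the derived state is whichever differs from the outgroup's state, so for Trait 1, Trait 2 the derived state is '0', and for the remaining characters it is '1'.
Trait 1 (derived state '0') is shared by P and V — a synapomorphy uniting that clade.
Trait 2: derived state '0' in A only — an autapomorphy, so it tells us nothing about relationships among taxa.
Trait 3: derived state '1' in A only — an autapomorphy, so it tells us nothing about relationships among taxa.
Most parsimonious ingroup topology: ((P,V),A).
V and P form a cherry on this tree, so they are sister taxa.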